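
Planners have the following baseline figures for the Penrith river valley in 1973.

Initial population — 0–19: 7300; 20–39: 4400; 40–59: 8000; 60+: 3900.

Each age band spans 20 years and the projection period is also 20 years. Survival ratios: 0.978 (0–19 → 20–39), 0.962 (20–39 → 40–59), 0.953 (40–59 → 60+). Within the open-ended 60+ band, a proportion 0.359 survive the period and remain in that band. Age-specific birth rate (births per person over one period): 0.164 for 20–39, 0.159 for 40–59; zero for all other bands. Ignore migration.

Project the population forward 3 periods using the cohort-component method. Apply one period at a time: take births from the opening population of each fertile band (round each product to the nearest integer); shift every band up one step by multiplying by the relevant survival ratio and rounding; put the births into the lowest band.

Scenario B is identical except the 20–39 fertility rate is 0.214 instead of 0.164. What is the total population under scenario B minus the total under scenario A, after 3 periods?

700

Numbering the bands 1..4 from youngest to oldest:
[period 1]
Births: 4400 × 0.164 = 722, 8000 × 0.159 = 1272 — total 1994
Band 2: 7300 × 0.978 = 7139
Band 3: 4400 × 0.962 = 4233
Band 4: 8000 × 0.953 + 3900 × 0.359 = 7624 + 1400 = 9024
Population now: 0–19=1994, 20–39=7139, 40–59=4233, 60+=9024
[period 2]
Births: 7139 × 0.164 = 1171, 4233 × 0.159 = 673 — total 1844
Band 2: 1994 × 0.978 = 1950
Band 3: 7139 × 0.962 = 6868
Band 4: 4233 × 0.953 + 9024 × 0.359 = 4034 + 3240 = 7274
Population now: 0–19=1844, 20–39=1950, 40–59=6868, 60+=7274
[period 3]
Births: 1950 × 0.164 = 320, 6868 × 0.159 = 1092 — total 1412
Band 2: 1844 × 0.978 = 1803
Band 3: 1950 × 0.962 = 1876
Band 4: 6868 × 0.953 + 7274 × 0.359 = 6545 + 2611 = 9156
Population now: 0–19=1412, 20–39=1803, 40–59=1876, 60+=9156
Scenario A total after 3 periods: 14247
Scenario B projection —
[period 1]
Births: 4400 × 0.214 = 942, 8000 × 0.159 = 1272 — total 2214
Band 2: 7300 × 0.978 = 7139
Band 3: 4400 × 0.962 = 4233
Band 4: 8000 × 0.953 + 3900 × 0.359 = 7624 + 1400 = 9024
Population now: 0–19=2214, 20–39=7139, 40–59=4233, 60+=9024
[period 2]
Births: 7139 × 0.214 = 1528, 4233 × 0.159 = 673 — total 2201
Band 2: 2214 × 0.978 = 2165
Band 3: 7139 × 0.962 = 6868
Band 4: 4233 × 0.953 + 9024 × 0.359 = 4034 + 3240 = 7274
Population now: 0–19=2201, 20–39=2165, 40–59=6868, 60+=7274
[period 3]
Births: 2165 × 0.214 = 463, 6868 × 0.159 = 1092 — total 1555
Band 2: 2201 × 0.978 = 2153
Band 3: 2165 × 0.962 = 2083
Band 4: 6868 × 0.953 + 7274 × 0.359 = 6545 + 2611 = 9156
Population now: 0–19=1555, 20–39=2153, 40–59=2083, 60+=9156
Scenario B total after 3 periods: 14947
Difference B − A = 14947 − 14247 = 700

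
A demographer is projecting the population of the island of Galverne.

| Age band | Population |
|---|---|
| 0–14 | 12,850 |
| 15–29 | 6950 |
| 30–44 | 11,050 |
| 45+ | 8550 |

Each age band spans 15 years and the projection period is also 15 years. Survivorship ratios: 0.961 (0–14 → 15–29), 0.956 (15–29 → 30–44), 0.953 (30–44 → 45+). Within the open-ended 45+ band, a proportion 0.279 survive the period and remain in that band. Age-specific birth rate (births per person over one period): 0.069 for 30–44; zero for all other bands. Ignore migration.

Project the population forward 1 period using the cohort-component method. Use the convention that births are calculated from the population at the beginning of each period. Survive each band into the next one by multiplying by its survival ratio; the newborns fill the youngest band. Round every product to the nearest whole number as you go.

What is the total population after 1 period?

32671

Let group 1 be 0–14 through group 4 = 45+.
Period 1:
Births: 11050 × 0.069 = 762
Group 2: 12850 × 0.961 = 12349
Group 3: 6950 × 0.956 = 6644
Group 4: 11050 × 0.953 + 8550 × 0.279 = 10531 + 2385 = 12916
Population now: 0–14=762, 15–29=12349, 30–44=6644, 45+=12916
Total after period 1: 762 + 12349 + 6644 + 12916 = 32671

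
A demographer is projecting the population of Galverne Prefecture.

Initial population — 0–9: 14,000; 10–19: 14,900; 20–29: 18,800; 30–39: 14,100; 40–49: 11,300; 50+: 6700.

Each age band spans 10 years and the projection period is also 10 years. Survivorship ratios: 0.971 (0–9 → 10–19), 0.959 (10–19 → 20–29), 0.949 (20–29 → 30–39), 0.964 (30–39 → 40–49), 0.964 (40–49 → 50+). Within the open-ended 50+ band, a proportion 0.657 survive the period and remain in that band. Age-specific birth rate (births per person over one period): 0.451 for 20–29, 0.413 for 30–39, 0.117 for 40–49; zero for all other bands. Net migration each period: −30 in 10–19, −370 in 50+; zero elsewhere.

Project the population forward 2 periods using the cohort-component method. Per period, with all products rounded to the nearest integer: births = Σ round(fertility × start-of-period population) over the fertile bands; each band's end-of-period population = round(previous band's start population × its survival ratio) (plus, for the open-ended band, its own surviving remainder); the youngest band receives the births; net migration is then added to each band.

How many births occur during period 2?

15402

Period 1:
Births: 18800 × 0.451 = 8479  |  14100 × 0.413 = 5823  |  11300 × 0.117 = 1322 ⇒ total 15624
10–19: 14000 × 0.971 = 13594
20–29: 14900 × 0.959 = 14289
30–39: 18800 × 0.949 = 17841
40–49: 14100 × 0.964 = 13592
50+: 11300 × 0.964 + 6700 × 0.657 = 10893 + 4402 = 15295
Net migration: 10–19 − 30 → 13564; 50+ − 370 → 14925
→ [15624, 13564, 14289, 17841, 13592, 14925]
Period 2:
Births: 14289 × 0.451 = 6444  |  17841 × 0.413 = 7368  |  13592 × 0.117 = 1590 ⇒ total 15402
10–19: 15624 × 0.971 = 15171
20–29: 13564 × 0.959 = 13008
30–39: 14289 × 0.949 = 13560
40–49: 17841 × 0.964 = 17199
50+: 13592 × 0.964 + 14925 × 0.657 = 13103 + 9806 = 22909
Net migration: 10–19 − 30 → 15141; 50+ − 370 → 22539
→ [15402, 15141, 13008, 13560, 17199, 22539]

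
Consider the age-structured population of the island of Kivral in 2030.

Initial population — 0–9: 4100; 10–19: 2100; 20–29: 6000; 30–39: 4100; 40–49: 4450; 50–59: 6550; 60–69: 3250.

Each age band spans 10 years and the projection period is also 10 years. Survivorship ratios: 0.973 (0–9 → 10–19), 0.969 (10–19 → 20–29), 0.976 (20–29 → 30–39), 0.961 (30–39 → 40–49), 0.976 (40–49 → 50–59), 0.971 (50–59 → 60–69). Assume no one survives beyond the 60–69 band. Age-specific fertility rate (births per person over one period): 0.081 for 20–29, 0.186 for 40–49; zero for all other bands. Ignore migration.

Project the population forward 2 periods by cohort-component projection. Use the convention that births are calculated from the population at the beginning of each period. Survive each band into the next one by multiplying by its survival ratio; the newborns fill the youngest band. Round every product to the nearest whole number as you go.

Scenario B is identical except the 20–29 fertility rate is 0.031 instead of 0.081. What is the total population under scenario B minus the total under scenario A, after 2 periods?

-394

(Bands numbered youngest = 1 to oldest = 7.)
— Period 1 —
Births: 6000 × 0.081 = 486  |  4450 × 0.186 = 828 ⇒ total 1314
Band 2: 4100 × 0.973 = 3989
Band 3: 2100 × 0.969 = 2035
Band 4: 6000 × 0.976 = 5856
Band 5: 4100 × 0.961 = 3940
Band 6: 4450 × 0.976 = 4343
Band 7: 6550 × 0.971 = 6360
Population now: 0–9=1314, 10–19=3989, 20–29=2035, 30–39=5856, 40–49=3940, 50–59=4343, 60–69=6360
— Period 2 —
Births: 2035 × 0.081 = 165  |  3940 × 0.186 = 733 ⇒ total 898
Band 2: 1314 × 0.973 = 1279
Band 3: 3989 × 0.969 = 3865
Band 4: 2035 × 0.976 = 1986
Band 5: 5856 × 0.961 = 5628
Band 6: 3940 × 0.976 = 3845
Band 7: 4343 × 0.971 = 4217
Population now: 0–9=898, 10–19=1279, 20–29=3865, 30–39=1986, 40–49=5628, 50–59=3845, 60–69=4217
Scenario A total after 2 periods: 21718
Scenario B projection —
— Period 1 —
Births: 6000 × 0.031 = 186  |  4450 × 0.186 = 828 ⇒ total 1014
Band 2: 4100 × 0.973 = 3989
Band 3: 2100 × 0.969 = 2035
Band 4: 6000 × 0.976 = 5856
Band 5: 4100 × 0.961 = 3940
Band 6: 4450 × 0.976 = 4343
Band 7: 6550 × 0.971 = 6360
Population now: 0–9=1014, 10–19=3989, 20–29=2035, 30–39=5856, 40–49=3940, 50–59=4343, 60–69=6360
— Period 2 —
Births: 2035 × 0.031 = 63  |  3940 × 0.186 = 733 ⇒ total 796
Band 2: 1014 × 0.973 = 987
Band 3: 3989 × 0.969 = 3865
Band 4: 2035 × 0.976 = 1986
Band 5: 5856 × 0.961 = 5628
Band 6: 3940 × 0.976 = 3845
Band 7: 4343 × 0.971 = 4217
Population now: 0–9=796, 10–19=987, 20–29=3865, 30–39=1986, 40–49=5628, 50–59=3845, 60–69=4217
Scenario B total after 2 periods: 21324
Difference B − A = 21324 − 21718 = -394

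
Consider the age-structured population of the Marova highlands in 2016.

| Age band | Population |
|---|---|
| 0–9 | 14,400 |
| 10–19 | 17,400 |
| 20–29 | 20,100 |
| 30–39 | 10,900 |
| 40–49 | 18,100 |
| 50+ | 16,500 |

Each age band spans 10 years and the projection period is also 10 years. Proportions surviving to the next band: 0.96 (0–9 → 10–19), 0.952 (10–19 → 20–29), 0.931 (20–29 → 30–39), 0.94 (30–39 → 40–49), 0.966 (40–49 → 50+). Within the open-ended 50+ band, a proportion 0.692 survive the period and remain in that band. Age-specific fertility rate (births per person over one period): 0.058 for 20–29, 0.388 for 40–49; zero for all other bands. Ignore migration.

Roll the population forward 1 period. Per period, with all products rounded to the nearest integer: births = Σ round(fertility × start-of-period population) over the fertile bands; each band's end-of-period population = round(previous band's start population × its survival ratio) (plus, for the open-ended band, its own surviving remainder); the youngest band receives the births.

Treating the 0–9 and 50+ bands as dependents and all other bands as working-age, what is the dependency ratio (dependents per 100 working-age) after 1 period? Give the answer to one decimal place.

(Bands numbered youngest = 1 to oldest = 6.)
Period 1.
Births: 20100 × 0.058 = 1166, 18100 × 0.388 = 7023 → total 8189
Band 2: 14400 × 0.96 = 13824
Band 3: 17400 × 0.952 = 16565
Band 4: 20100 × 0.931 = 18713
Band 5: 10900 × 0.94 = 10246
Band 6: 18100 × 0.966 + 16500 × 0.692 = 17485 + 11418 = 28903
End of period: [8189, 13824, 16565, 18713, 10246, 28903]
Dependents (band 0–9 + band 50+) = 8189 + 28903 = 37092; working-age = 59348; ratio = 37092/59348 × 100 = 62.5

62.5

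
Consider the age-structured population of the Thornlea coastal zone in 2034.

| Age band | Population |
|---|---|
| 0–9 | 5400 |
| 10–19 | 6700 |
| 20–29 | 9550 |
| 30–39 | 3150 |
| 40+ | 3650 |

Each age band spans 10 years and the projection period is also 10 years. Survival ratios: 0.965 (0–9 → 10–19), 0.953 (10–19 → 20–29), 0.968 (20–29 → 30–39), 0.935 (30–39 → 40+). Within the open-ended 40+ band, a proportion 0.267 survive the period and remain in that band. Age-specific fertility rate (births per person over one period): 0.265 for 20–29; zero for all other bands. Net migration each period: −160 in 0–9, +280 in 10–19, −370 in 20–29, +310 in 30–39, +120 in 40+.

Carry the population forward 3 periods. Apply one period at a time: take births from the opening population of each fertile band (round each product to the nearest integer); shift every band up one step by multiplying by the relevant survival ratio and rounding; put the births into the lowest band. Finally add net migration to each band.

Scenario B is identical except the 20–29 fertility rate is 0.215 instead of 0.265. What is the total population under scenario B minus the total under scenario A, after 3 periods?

-973

Numbering the groups 1..5 from youngest to oldest:
[period 1]
Births: 9550 × 0.265 = 2531
Group 2: 5400 × 0.965 = 5211
Group 3: 6700 × 0.953 = 6385
Group 4: 9550 × 0.968 = 9244
Group 5: 3150 × 0.935 + 3650 × 0.267 = 2945 + 975 = 3920
Net migration: Group 1 − 160 → 2371; Group 2 + 280 → 5491; Group 3 − 370 → 6015; Group 4 + 310 → 9554; Group 5 + 120 → 4040
→ [2371, 5491, 6015, 9554, 4040]
[period 2]
Births: 6015 × 0.265 = 1594
Group 2: 2371 × 0.965 = 2288
Group 3: 5491 × 0.953 = 5233
Group 4: 6015 × 0.968 = 5823
Group 5: 9554 × 0.935 + 4040 × 0.267 = 8933 + 1079 = 10012
Net migration: Group 1 − 160 → 1434; Group 2 + 280 → 2568; Group 3 − 370 → 4863; Group 4 + 310 → 6133; Group 5 + 120 → 10132
→ [1434, 2568, 4863, 6133, 10132]
[period 3]
Births: 4863 × 0.265 = 1289
Group 2: 1434 × 0.965 = 1384
Group 3: 2568 × 0.953 = 2447
Group 4: 4863 × 0.968 = 4707
Group 5: 6133 × 0.935 + 10132 × 0.267 = 5734 + 2705 = 8439
Net migration: Group 1 − 160 → 1129; Group 2 + 280 → 1664; Group 3 − 370 → 2077; Group 4 + 310 → 5017; Group 5 + 120 → 8559
→ [1129, 1664, 2077, 5017, 8559]
Scenario A total after 3 periods: 18446
Scenario B projection —
[period 1]
Births: 9550 × 0.215 = 2053
Group 2: 5400 × 0.965 = 5211
Group 3: 6700 × 0.953 = 6385
Group 4: 9550 × 0.968 = 9244
Group 5: 3150 × 0.935 + 3650 × 0.267 = 2945 + 975 = 3920
Net migration: Group 1 − 160 → 1893; Group 2 + 280 → 5491; Group 3 − 370 → 6015; Group 4 + 310 → 9554; Group 5 + 120 → 4040
→ [1893, 5491, 6015, 9554, 4040]
[period 2]
Births: 6015 × 0.215 = 1293
Group 2: 1893 × 0.965 = 1827
Group 3: 5491 × 0.953 = 5233
Group 4: 6015 × 0.968 = 5823
Group 5: 9554 × 0.935 + 4040 × 0.267 = 8933 + 1079 = 10012
Net migration: Group 1 − 160 → 1133; Group 2 + 280 → 2107; Group 3 − 370 → 4863; Group 4 + 310 → 6133; Group 5 + 120 → 10132
→ [1133, 2107, 4863, 6133, 10132]
[period 3]
Births: 4863 × 0.215 = 1046
Group 2: 1133 × 0.965 = 1093
Group 3: 2107 × 0.953 = 2008
Group 4: 4863 × 0.968 = 4707
Group 5: 6133 × 0.935 + 10132 × 0.267 = 5734 + 2705 = 8439
Net migration: Group 1 − 160 → 886; Group 2 + 280 → 1373; Group 3 − 370 → 1638; Group 4 + 310 → 5017; Group 5 + 120 → 8559
→ [886, 1373, 1638, 5017, 8559]
Scenario B total after 3 periods: 17473
Difference B − A = 17473 − 18446 = -973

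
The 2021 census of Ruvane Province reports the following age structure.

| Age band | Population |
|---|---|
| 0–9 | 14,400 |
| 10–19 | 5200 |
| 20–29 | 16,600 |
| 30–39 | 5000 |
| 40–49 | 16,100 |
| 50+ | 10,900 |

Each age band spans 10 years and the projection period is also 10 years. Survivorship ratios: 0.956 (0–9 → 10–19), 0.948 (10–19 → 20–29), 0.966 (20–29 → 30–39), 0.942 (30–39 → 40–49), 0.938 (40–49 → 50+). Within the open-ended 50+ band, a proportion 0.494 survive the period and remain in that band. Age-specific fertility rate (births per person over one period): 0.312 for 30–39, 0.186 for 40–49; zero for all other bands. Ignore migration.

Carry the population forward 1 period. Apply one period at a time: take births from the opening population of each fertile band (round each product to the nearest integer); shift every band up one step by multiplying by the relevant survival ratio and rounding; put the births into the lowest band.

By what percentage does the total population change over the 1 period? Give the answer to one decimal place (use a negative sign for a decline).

Period 1.
Births: 5000 × 0.312 = 1560, 16100 × 0.186 = 2995 — total 4555
10–19: 14400 × 0.956 = 13766
20–29: 5200 × 0.948 = 4930
30–39: 16600 × 0.966 = 16036
40–49: 5000 × 0.942 = 4710
50+: 16100 × 0.938 + 10900 × 0.494 = 15102 + 5385 = 20487
End of period: [4555, 13766, 4930, 16036, 4710, 20487]
Total: 68200 → 64484; change = -3716; percentage change = -5.4%

-5.4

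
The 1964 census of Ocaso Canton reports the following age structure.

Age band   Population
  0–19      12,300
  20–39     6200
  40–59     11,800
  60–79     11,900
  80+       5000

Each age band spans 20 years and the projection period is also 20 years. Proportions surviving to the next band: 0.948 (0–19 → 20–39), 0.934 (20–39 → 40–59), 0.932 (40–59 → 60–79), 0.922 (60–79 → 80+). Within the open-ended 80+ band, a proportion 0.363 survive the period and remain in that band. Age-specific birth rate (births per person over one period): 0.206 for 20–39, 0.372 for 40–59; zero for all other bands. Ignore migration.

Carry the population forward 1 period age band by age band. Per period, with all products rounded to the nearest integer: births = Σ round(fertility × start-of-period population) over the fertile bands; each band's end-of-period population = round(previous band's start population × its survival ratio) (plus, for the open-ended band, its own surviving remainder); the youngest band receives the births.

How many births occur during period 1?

5667

— Period 1 —
Births: 6200 × 0.206 = 1277 ; 11800 × 0.372 = 4390 ⇒ total 5667
20–39: 12300 × 0.948 = 11660
40–59: 6200 × 0.934 = 5791
60–79: 11800 × 0.932 = 10998
80+: 11900 × 0.922 + 5000 × 0.363 = 10972 + 1815 = 12787
End of period: [5667, 11660, 5791, 10998, 12787]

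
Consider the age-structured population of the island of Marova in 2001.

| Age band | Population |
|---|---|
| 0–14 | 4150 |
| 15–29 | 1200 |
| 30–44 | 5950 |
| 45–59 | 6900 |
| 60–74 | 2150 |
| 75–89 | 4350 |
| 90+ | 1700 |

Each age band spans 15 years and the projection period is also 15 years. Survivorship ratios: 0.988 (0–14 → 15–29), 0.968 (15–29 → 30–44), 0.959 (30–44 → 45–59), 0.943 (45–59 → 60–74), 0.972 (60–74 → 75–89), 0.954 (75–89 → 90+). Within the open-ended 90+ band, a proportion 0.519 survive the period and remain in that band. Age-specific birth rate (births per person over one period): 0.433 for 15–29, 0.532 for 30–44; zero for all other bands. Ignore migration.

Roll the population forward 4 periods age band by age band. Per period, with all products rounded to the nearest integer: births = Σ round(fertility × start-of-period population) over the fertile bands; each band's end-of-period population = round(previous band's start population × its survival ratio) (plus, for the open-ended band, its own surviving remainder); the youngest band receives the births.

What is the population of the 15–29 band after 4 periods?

Let group 1 be 0–14 through group 7 = 90+.
Period 1.
Births: 1200 × 0.433 = 520  |  5950 × 0.532 = 3165 → 3685
Group 2: 4150 × 0.988 = 4100
Group 3: 1200 × 0.968 = 1162
Group 4: 5950 × 0.959 = 5706
Group 5: 6900 × 0.943 = 6507
Group 6: 2150 × 0.972 = 2090
Group 7: 4350 × 0.954 + 1700 × 0.519 = 4150 + 882 = 5032
Giving 3685 / 4100 / 1162 / 5706 / 6507 / 2090 / 5032.
Period 2.
Births: 4100 × 0.433 = 1775  |  1162 × 0.532 = 618 → 2393
Group 2: 3685 × 0.988 = 3641
Group 3: 4100 × 0.968 = 3969
Group 4: 1162 × 0.959 = 1114
Group 5: 5706 × 0.943 = 5381
Group 6: 6507 × 0.972 = 6325
Group 7: 2090 × 0.954 + 5032 × 0.519 = 1994 + 2612 = 4606
Giving 2393 / 3641 / 3969 / 1114 / 5381 / 6325 / 4606.
Period 3.
Births: 3641 × 0.433 = 1577  |  3969 × 0.532 = 2112 → 3689
Group 2: 2393 × 0.988 = 2364
Group 3: 3641 × 0.968 = 3524
Group 4: 3969 × 0.959 = 3806
Group 5: 1114 × 0.943 = 1051
Group 6: 5381 × 0.972 = 5230
Group 7: 6325 × 0.954 + 4606 × 0.519 = 6034 + 2391 = 8425
Giving 3689 / 2364 / 3524 / 3806 / 1051 / 5230 / 8425.
Period 4.
Births: 2364 × 0.433 = 1024  |  3524 × 0.532 = 1875 → 2899
Group 2: 3689 × 0.988 = 3645
Group 3: 2364 × 0.968 = 2288
Group 4: 3524 × 0.959 = 3380
Group 5: 3806 × 0.943 = 3589
Group 6: 1051 × 0.972 = 1022
Group 7: 5230 × 0.954 + 8425 × 0.519 = 4989 + 4373 = 9362
Giving 2899 / 3645 / 2288 / 3380 / 3589 / 1022 / 9362.

3645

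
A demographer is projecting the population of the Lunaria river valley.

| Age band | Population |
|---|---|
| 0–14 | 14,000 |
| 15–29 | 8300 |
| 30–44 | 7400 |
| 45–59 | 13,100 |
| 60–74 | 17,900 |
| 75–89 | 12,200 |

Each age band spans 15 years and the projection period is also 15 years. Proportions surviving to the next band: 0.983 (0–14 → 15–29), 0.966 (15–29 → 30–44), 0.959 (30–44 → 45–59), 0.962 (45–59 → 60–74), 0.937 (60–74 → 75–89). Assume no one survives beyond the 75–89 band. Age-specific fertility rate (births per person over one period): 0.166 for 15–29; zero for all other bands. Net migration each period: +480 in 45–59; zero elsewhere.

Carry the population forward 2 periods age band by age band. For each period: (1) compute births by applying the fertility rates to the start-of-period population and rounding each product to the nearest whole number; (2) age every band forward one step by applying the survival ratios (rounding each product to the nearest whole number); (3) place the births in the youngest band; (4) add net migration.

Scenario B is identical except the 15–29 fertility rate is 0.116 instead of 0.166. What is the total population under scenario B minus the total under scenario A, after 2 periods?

-1096

Numbering the groups 1..6 from youngest to oldest:
Period 1:
Births: 8300 × 0.166 = 1378
Group 2: 14000 × 0.983 = 13762
Group 3: 8300 × 0.966 = 8018
Group 4: 7400 × 0.959 = 7097
Group 5: 13100 × 0.962 = 12602
Group 6: 17900 × 0.937 = 16772
Net migration: Group 4 + 480 → 7577
Population now: 0–14=1378, 15–29=13762, 30–44=8018, 45–59=7577, 60–74=12602, 75–89=16772
Period 2:
Births: 13762 × 0.166 = 2284
Group 2: 1378 × 0.983 = 1355
Group 3: 13762 × 0.966 = 13294
Group 4: 8018 × 0.959 = 7689
Group 5: 7577 × 0.962 = 7289
Group 6: 12602 × 0.937 = 11808
Net migration: Group 4 + 480 → 8169
Population now: 0–14=2284, 15–29=1355, 30–44=13294, 45–59=8169, 60–74=7289, 75–89=11808
Scenario A total after 2 periods: 44199
Scenario B projection —
Period 1:
Births: 8300 × 0.116 = 963
Group 2: 14000 × 0.983 = 13762
Group 3: 8300 × 0.966 = 8018
Group 4: 7400 × 0.959 = 7097
Group 5: 13100 × 0.962 = 12602
Group 6: 17900 × 0.937 = 16772
Net migration: Group 4 + 480 → 7577
Population now: 0–14=963, 15–29=13762, 30–44=8018, 45–59=7577, 60–74=12602, 75–89=16772
Period 2:
Births: 13762 × 0.116 = 1596
Group 2: 963 × 0.983 = 947
Group 3: 13762 × 0.966 = 13294
Group 4: 8018 × 0.959 = 7689
Group 5: 7577 × 0.962 = 7289
Group 6: 12602 × 0.937 = 11808
Net migration: Group 4 + 480 → 8169
Population now: 0–14=1596, 15–29=947, 30–44=13294, 45–59=8169, 60–74=7289, 75–89=11808
Scenario B total after 2 periods: 43103
Difference B − A = 43103 − 44199 = -1096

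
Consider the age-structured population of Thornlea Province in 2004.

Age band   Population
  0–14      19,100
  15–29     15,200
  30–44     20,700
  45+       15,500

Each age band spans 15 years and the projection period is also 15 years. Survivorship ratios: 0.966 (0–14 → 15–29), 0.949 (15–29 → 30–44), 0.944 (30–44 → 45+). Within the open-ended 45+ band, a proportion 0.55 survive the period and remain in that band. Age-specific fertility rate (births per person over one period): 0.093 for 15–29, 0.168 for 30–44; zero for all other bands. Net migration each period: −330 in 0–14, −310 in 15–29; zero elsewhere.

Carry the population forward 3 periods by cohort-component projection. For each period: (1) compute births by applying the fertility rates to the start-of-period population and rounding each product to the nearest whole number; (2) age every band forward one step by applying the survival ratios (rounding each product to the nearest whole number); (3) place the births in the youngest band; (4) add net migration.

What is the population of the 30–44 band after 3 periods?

— Period 1 —
Births: 15200 × 0.093 = 1414 ; 20700 × 0.168 = 3478 — total 4892
15–29: 19100 × 0.966 = 18451
30–44: 15200 × 0.949 = 14425
45+: 20700 × 0.944 + 15500 × 0.55 = 19541 + 8525 = 28066
Net migration: 0–14 − 330 → 4562; 15–29 − 310 → 18141
Population now: 0–14=4562, 15–29=18141, 30–44=14425, 45+=28066
— Period 2 —
Births: 18141 × 0.093 = 1687 ; 14425 × 0.168 = 2423 — total 4110
15–29: 4562 × 0.966 = 4407
30–44: 18141 × 0.949 = 17216
45+: 14425 × 0.944 + 28066 × 0.55 = 13617 + 15436 = 29053
Net migration: 0–14 − 330 → 3780; 15–29 − 310 → 4097
Population now: 0–14=3780, 15–29=4097, 30–44=17216, 45+=29053
— Period 3 —
Births: 4097 × 0.093 = 381 ; 17216 × 0.168 = 2892 — total 3273
15–29: 3780 × 0.966 = 3651
30–44: 4097 × 0.949 = 3888
45+: 17216 × 0.944 + 29053 × 0.55 = 16252 + 15979 = 32231
Net migration: 0–14 − 330 → 2943; 15–29 − 310 → 3341
Population now: 0–14=2943, 15–29=3341, 30–44=3888, 45+=32231

3888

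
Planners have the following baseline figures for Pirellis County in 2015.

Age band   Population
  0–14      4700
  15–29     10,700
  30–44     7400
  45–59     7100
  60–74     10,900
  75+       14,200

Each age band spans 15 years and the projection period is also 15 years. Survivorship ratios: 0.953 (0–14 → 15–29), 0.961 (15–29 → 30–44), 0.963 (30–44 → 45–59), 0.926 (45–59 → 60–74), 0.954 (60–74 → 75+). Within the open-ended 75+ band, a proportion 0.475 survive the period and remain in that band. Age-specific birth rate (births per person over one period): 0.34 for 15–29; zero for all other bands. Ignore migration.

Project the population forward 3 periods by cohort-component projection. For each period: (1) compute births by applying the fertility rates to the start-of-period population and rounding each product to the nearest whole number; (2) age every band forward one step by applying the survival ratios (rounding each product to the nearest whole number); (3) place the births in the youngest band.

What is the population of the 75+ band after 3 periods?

— Period 1 —
Births: 10700 * 0.34 = 3638
15–29: 4700 * 0.953 = 4479
30–44: 10700 * 0.961 = 10283
45–59: 7400 * 0.963 = 7126
60–74: 7100 * 0.926 = 6575
75+: 10900 * 0.954 + 14200 * 0.475 = 10399 + 6745 = 17144
Population now: 0–14=3638, 15–29=4479, 30–44=10283, 45–59=7126, 60–74=6575, 75+=17144
— Period 2 —
Births: 4479 * 0.34 = 1523
15–29: 3638 * 0.953 = 3467
30–44: 4479 * 0.961 = 4304
45–59: 10283 * 0.963 = 9903
60–74: 7126 * 0.926 = 6599
75+: 6575 * 0.954 + 17144 * 0.475 = 6273 + 8143 = 14416
Population now: 0–14=1523, 15–29=3467, 30–44=4304, 45–59=9903, 60–74=6599, 75+=14416
— Period 3 —
Births: 3467 * 0.34 = 1179
15–29: 1523 * 0.953 = 1451
30–44: 3467 * 0.961 = 3332
45–59: 4304 * 0.963 = 4145
60–74: 9903 * 0.926 = 9170
75+: 6599 * 0.954 + 14416 * 0.475 = 6295 + 6848 = 13143
Population now: 0–14=1179, 15–29=1451, 30–44=3332, 45–59=4145, 60–74=9170, 75+=13143

13143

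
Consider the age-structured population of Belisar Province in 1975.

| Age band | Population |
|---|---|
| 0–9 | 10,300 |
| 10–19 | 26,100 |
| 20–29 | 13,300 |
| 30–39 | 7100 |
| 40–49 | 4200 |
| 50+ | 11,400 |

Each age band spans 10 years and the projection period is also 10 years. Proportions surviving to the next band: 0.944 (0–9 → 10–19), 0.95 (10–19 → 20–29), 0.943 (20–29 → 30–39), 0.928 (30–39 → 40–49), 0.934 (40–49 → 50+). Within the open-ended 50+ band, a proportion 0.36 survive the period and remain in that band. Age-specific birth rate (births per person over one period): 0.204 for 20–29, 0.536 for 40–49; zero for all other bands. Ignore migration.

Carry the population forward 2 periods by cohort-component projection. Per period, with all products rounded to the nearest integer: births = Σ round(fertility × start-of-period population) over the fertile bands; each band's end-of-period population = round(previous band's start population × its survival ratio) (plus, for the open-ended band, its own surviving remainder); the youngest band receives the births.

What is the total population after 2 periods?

Numbering the bands 1..6 from youngest to oldest:
Period 1:
Births: 13300 * 0.204 = 2713, 4200 * 0.536 = 2251 → total 4964
Band 2: 10300 * 0.944 = 9723
Band 3: 26100 * 0.95 = 24795
Band 4: 13300 * 0.943 = 12542
Band 5: 7100 * 0.928 = 6589
Band 6: 4200 * 0.934 + 11400 * 0.36 = 3923 + 4104 = 8027
Giving 4964 / 9723 / 24795 / 12542 / 6589 / 8027.
Period 2:
Births: 24795 * 0.204 = 5058, 6589 * 0.536 = 3532 → total 8590
Band 2: 4964 * 0.944 = 4686
Band 3: 9723 * 0.95 = 9237
Band 4: 24795 * 0.943 = 23382
Band 5: 12542 * 0.928 = 11639
Band 6: 6589 * 0.934 + 8027 * 0.36 = 6154 + 2890 = 9044
Giving 8590 / 4686 / 9237 / 23382 / 11639 / 9044.
Total after period 2: 8590 + 4686 + 9237 + 23382 + 11639 + 9044 = 66578

66578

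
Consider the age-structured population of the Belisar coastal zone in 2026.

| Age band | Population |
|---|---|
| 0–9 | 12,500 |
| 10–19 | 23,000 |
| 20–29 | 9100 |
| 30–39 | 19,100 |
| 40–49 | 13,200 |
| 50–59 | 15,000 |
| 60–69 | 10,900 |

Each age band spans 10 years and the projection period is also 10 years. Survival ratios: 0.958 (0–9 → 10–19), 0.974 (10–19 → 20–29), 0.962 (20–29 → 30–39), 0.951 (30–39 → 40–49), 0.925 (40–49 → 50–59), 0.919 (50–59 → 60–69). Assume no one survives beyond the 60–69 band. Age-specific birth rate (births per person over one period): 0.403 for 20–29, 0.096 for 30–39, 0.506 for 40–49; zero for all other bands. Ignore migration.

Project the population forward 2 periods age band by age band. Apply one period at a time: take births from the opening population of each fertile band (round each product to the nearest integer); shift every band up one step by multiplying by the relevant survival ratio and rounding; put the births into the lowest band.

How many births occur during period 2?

Call the groups 1 to 7, youngest first.
Period 1.
Births: 9100 × 0.403 = 3667  |  19100 × 0.096 = 1834  |  13200 × 0.506 = 6679 → total 12180
Group 2: 12500 × 0.958 = 11975
Group 3: 23000 × 0.974 = 22402
Group 4: 9100 × 0.962 = 8754
Group 5: 19100 × 0.951 = 18164
Group 6: 13200 × 0.925 = 12210
Group 7: 15000 × 0.919 = 13785
Population now: 0–9=12180, 10–19=11975, 20–29=22402, 30–39=8754, 40–49=18164, 50–59=12210, 60–69=13785
Period 2.
Births: 22402 × 0.403 = 9028  |  8754 × 0.096 = 840  |  18164 × 0.506 = 9191 → total 19059
Group 2: 12180 × 0.958 = 11668
Group 3: 11975 × 0.974 = 11664
Group 4: 22402 × 0.962 = 21551
Group 5: 8754 × 0.951 = 8325
Group 6: 18164 × 0.925 = 16802
Group 7: 12210 × 0.919 = 11221
Population now: 0–9=19059, 10–19=11668, 20–29=11664, 30–39=21551, 40–49=8325, 50–59=16802, 60–69=11221

19059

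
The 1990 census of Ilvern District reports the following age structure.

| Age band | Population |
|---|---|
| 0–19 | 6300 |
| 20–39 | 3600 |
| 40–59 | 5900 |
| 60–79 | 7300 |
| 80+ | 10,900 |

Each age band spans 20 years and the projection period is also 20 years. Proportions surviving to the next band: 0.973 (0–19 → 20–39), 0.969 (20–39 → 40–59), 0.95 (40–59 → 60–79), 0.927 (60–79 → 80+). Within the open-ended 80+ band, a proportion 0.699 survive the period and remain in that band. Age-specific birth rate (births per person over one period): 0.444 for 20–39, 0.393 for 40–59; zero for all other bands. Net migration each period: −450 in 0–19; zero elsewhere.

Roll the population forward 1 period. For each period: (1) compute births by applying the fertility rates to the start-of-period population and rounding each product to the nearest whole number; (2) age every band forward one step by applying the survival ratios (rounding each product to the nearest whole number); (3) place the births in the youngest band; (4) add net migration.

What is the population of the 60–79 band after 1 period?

5605

Period 1:
Births: 3600 × 0.444 = 1598, 5900 × 0.393 = 2319 ⇒ total 3917
20–39: 6300 × 0.973 = 6130
40–59: 3600 × 0.969 = 3488
60–79: 5900 × 0.95 = 5605
80+: 7300 × 0.927 + 10900 × 0.699 = 6767 + 7619 = 14386
Net migration: 0–19 − 450 → 3467
End of period: [3467, 6130, 3488, 5605, 14386]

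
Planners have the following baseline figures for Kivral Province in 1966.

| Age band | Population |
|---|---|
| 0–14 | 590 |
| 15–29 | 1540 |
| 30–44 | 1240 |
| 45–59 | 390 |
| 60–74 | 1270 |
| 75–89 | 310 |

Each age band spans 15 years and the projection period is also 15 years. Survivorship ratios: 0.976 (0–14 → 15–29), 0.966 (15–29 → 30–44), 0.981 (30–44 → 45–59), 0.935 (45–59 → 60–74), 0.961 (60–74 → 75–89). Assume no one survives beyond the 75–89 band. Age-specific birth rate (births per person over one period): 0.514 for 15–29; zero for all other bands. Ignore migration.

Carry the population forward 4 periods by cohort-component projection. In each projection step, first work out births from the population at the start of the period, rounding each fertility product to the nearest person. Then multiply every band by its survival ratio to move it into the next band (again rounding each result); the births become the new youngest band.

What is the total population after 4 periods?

(Bands numbered youngest = 1 to oldest = 6.)
— Period 1 —
Births: 1540 × 0.514 = 792
Band 2: 590 × 0.976 = 576
Band 3: 1540 × 0.966 = 1488
Band 4: 1240 × 0.981 = 1216
Band 5: 390 × 0.935 = 365
Band 6: 1270 × 0.961 = 1220
End of period: [792, 576, 1488, 1216, 365, 1220]
— Period 2 —
Births: 576 × 0.514 = 296
Band 2: 792 × 0.976 = 773
Band 3: 576 × 0.966 = 556
Band 4: 1488 × 0.981 = 1460
Band 5: 1216 × 0.935 = 1137
Band 6: 365 × 0.961 = 351
End of period: [296, 773, 556, 1460, 1137, 351]
— Period 3 —
Births: 773 × 0.514 = 397
Band 2: 296 × 0.976 = 289
Band 3: 773 × 0.966 = 747
Band 4: 556 × 0.981 = 545
Band 5: 1460 × 0.935 = 1365
Band 6: 1137 × 0.961 = 1093
End of period: [397, 289, 747, 545, 1365, 1093]
— Period 4 —
Births: 289 × 0.514 = 149
Band 2: 397 × 0.976 = 387
Band 3: 289 × 0.966 = 279
Band 4: 747 × 0.981 = 733
Band 5: 545 × 0.935 = 510
Band 6: 1365 × 0.961 = 1312
End of period: [149, 387, 279, 733, 510, 1312]
Total after period 4: 149 + 387 + 279 + 733 + 510 + 1312 = 3370

3370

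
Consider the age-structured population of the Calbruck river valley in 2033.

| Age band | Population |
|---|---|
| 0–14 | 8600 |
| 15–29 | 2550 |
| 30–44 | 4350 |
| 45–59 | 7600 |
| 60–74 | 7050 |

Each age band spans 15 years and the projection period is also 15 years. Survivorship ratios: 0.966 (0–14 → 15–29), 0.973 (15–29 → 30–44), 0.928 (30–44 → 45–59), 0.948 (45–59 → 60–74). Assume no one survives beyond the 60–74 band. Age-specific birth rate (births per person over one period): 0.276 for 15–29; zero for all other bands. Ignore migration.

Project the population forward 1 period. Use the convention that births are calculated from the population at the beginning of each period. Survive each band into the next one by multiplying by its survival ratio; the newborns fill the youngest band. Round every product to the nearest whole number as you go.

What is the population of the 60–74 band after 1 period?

7205

[period 1]
Births: 2550 × 0.276 = 704
15–29: 8600 × 0.966 = 8308
30–44: 2550 × 0.973 = 2481
45–59: 4350 × 0.928 = 4037
60–74: 7600 × 0.948 = 7205
Population now: 0–14=704, 15–29=8308, 30–44=2481, 45–59=4037, 60–74=7205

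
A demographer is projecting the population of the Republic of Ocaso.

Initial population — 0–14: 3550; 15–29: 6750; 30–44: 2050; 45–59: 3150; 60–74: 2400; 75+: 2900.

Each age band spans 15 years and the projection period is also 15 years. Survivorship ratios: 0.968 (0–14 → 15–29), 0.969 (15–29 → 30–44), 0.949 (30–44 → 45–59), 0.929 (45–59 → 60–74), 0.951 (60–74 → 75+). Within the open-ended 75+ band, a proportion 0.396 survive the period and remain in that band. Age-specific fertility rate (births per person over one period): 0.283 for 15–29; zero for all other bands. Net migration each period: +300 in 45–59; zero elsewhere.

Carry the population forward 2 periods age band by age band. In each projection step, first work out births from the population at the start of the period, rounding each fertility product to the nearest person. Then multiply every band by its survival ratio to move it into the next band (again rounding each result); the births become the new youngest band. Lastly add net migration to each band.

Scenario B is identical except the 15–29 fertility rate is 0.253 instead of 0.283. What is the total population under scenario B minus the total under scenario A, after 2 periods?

-299

[period 1]
Births: 6750 × 0.283 = 1910
15–29: 3550 × 0.968 = 3436
30–44: 6750 × 0.969 = 6541
45–59: 2050 × 0.949 = 1945
60–74: 3150 × 0.929 = 2926
75+: 2400 × 0.951 + 2900 × 0.396 = 2282 + 1148 = 3430
Net migration: 45–59 + 300 → 2245
Giving 1910 / 3436 / 6541 / 2245 / 2926 / 3430.
[period 2]
Births: 3436 × 0.283 = 972
15–29: 1910 × 0.968 = 1849
30–44: 3436 × 0.969 = 3329
45–59: 6541 × 0.949 = 6207
60–74: 2245 × 0.929 = 2086
75+: 2926 × 0.951 + 3430 × 0.396 = 2783 + 1358 = 4141
Net migration: 45–59 + 300 → 6507
Giving 972 / 1849 / 3329 / 6507 / 2086 / 4141.
Scenario A total after 2 periods: 18884
Scenario B projection —
[period 1]
Births: 6750 × 0.253 = 1708
15–29: 3550 × 0.968 = 3436
30–44: 6750 × 0.969 = 6541
45–59: 2050 × 0.949 = 1945
60–74: 3150 × 0.929 = 2926
75+: 2400 × 0.951 + 2900 × 0.396 = 2282 + 1148 = 3430
Net migration: 45–59 + 300 → 2245
Giving 1708 / 3436 / 6541 / 2245 / 2926 / 3430.
[period 2]
Births: 3436 × 0.253 = 869
15–29: 1708 × 0.968 = 1653
30–44: 3436 × 0.969 = 3329
45–59: 6541 × 0.949 = 6207
60–74: 2245 × 0.929 = 2086
75+: 2926 × 0.951 + 3430 × 0.396 = 2783 + 1358 = 4141
Net migration: 45–59 + 300 → 6507
Giving 869 / 1653 / 3329 / 6507 / 2086 / 4141.
Scenario B total after 2 periods: 18585
Difference B − A = 18585 − 18884 = -299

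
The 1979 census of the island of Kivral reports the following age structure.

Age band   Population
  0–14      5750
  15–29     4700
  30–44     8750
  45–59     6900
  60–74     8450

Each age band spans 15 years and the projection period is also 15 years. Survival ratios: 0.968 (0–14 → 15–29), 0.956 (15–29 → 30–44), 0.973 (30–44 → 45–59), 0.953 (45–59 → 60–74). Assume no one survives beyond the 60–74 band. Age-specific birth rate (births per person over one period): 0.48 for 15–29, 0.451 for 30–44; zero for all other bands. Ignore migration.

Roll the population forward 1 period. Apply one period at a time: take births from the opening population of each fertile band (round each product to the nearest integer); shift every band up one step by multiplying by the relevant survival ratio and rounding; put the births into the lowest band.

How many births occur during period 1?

6202

(Bands numbered youngest = 1 to oldest = 5.)
Period 1:
Births: 4700 * 0.48 = 2256  |  8750 * 0.451 = 3946 → 6202
Band 2: 5750 * 0.968 = 5566
Band 3: 4700 * 0.956 = 4493
Band 4: 8750 * 0.973 = 8514
Band 5: 6900 * 0.953 = 6576
End of period: [6202, 5566, 4493, 8514, 6576]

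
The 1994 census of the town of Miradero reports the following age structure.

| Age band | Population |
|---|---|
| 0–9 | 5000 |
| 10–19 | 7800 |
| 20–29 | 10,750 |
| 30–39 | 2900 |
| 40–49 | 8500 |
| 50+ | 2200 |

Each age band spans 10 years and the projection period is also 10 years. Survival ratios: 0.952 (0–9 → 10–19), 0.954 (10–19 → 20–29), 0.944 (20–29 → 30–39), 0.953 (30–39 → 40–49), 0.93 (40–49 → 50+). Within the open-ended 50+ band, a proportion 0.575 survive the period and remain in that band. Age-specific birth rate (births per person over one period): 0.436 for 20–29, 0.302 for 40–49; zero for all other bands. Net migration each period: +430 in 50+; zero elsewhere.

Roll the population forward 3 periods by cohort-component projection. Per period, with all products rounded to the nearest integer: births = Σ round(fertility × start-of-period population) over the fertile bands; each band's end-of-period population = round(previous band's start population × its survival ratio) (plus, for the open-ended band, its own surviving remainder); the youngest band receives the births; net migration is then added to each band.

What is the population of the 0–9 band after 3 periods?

Period 1.
Births: 10750 * 0.436 = 4687, 8500 * 0.302 = 2567 ⇒ total 7254
10–19: 5000 * 0.952 = 4760
20–29: 7800 * 0.954 = 7441
30–39: 10750 * 0.944 = 10148
40–49: 2900 * 0.953 = 2764
50+: 8500 * 0.93 + 2200 * 0.575 = 7905 + 1265 = 9170
Net migration: 50+ + 430 → 9600
Population now: 0–9=7254, 10–19=4760, 20–29=7441, 30–39=10148, 40–49=2764, 50+=9600
Period 2.
Births: 7441 * 0.436 = 3244, 2764 * 0.302 = 835 ⇒ total 4079
10–19: 7254 * 0.952 = 6906
20–29: 4760 * 0.954 = 4541
30–39: 7441 * 0.944 = 7024
40–49: 10148 * 0.953 = 9671
50+: 2764 * 0.93 + 9600 * 0.575 = 2571 + 5520 = 8091
Net migration: 50+ + 430 → 8521
Population now: 0–9=4079, 10–19=6906, 20–29=4541, 30–39=7024, 40–49=9671, 50+=8521
Period 3.
Births: 4541 * 0.436 = 1980, 9671 * 0.302 = 2921 ⇒ total 4901
10–19: 4079 * 0.952 = 3883
20–29: 6906 * 0.954 = 6588
30–39: 4541 * 0.944 = 4287
40–49: 7024 * 0.953 = 6694
50+: 9671 * 0.93 + 8521 * 0.575 = 8994 + 4900 = 13894
Net migration: 50+ + 430 → 14324
Population now: 0–9=4901, 10–19=3883, 20–29=6588, 30–39=4287, 40–49=6694, 50+=14324

4901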